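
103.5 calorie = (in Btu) 0.4104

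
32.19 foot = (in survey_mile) 0.006097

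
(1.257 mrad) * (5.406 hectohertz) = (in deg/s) 38.93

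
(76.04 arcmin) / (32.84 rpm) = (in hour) 1.787e-06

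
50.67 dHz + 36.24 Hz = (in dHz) 413.1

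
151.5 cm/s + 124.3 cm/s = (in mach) 0.0081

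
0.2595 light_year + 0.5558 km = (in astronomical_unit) 1.641e+04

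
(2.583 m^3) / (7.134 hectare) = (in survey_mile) 2.25e-08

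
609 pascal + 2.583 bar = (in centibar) 258.9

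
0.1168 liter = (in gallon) 0.03086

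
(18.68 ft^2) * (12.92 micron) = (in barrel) 0.000141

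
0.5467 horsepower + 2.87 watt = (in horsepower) 0.5505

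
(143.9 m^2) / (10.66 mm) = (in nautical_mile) 7.289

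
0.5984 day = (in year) 0.001639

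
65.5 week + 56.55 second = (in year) 1.256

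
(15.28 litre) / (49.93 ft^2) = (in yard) 0.003602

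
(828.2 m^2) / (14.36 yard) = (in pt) 1.788e+05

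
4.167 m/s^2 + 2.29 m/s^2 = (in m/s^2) 6.457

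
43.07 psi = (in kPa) 297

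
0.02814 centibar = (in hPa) 0.2814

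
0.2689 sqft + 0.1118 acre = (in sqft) 4870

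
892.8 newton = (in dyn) 8.928e+07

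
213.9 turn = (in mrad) 1.344e+06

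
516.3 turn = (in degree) 1.859e+05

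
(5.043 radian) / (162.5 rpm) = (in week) 4.9e-07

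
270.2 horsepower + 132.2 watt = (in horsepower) 270.4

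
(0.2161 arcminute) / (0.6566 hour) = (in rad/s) 2.659e-08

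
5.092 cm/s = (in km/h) 0.1833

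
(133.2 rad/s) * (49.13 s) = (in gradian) 4.166e+05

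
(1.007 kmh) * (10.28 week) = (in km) 1739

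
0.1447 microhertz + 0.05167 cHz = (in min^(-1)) 0.03101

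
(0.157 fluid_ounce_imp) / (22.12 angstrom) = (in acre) 0.4983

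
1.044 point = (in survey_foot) 0.001208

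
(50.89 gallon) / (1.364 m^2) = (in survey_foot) 0.4634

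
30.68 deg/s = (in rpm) 5.113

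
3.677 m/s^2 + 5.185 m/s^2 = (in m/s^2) 8.862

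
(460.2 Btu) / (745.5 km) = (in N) 0.6513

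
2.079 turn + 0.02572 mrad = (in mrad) 1.306e+04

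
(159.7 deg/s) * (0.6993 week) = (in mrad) 1.179e+09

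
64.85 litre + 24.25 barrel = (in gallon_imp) 862.3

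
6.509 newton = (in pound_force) 1.463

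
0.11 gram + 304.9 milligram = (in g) 0.4149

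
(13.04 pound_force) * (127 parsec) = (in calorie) 5.433e+19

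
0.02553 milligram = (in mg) 0.02553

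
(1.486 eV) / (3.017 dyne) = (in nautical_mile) 4.261e-18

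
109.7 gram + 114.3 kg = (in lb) 252.2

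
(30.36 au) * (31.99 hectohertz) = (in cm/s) 1.453e+18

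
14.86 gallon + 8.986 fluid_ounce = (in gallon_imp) 12.43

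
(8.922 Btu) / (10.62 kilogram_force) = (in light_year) 9.554e-15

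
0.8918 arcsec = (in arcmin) 0.01486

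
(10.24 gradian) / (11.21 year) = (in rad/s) 4.55e-10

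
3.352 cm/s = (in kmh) 0.1207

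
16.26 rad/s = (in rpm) 155.3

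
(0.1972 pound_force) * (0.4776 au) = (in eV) 3.912e+29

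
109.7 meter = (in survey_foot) 359.9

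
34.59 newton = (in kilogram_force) 3.527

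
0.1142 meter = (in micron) 1.142e+05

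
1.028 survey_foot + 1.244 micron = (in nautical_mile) 0.0001692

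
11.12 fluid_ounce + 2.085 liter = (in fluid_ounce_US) 81.62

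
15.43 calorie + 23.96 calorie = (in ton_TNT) 3.939e-08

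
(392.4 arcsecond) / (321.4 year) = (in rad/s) 1.877e-13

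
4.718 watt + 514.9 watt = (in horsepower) 0.6968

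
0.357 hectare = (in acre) 0.8822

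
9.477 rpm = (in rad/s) 0.9924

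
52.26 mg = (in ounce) 0.001843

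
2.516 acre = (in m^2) 1.018e+04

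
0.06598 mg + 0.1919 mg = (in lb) 5.685e-07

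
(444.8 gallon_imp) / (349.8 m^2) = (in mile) 3.592e-06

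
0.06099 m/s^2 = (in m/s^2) 0.06099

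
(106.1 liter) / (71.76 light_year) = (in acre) 3.862e-23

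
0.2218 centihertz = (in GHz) 2.218e-12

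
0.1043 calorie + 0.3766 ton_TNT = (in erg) 1.576e+16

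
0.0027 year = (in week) 0.1408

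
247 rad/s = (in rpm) 2359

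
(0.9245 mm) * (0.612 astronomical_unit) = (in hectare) 8464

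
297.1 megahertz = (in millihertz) 2.971e+11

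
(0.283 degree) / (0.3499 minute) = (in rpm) 0.002247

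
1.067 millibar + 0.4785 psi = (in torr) 25.55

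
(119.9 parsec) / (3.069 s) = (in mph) 2.697e+18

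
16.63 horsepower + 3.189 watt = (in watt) 1.24e+04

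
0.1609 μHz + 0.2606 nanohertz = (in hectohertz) 1.612e-09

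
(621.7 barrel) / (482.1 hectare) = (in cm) 0.00205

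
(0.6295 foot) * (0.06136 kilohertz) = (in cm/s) 1177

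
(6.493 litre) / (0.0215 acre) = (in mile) 4.637e-08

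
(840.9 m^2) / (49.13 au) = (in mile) 7.109e-14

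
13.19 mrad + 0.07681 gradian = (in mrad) 14.4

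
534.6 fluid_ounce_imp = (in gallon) 4.013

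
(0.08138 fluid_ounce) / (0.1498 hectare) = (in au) 1.074e-20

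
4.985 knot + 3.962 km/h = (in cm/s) 366.5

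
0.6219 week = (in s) 3.761e+05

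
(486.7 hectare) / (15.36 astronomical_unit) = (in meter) 2.118e-06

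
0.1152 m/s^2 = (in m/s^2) 0.1152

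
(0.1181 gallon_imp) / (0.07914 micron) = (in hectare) 0.6784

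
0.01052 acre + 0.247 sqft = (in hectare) 0.00426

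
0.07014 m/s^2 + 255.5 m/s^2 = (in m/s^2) 255.6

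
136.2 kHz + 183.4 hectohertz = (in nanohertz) 1.545e+14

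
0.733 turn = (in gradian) 293.2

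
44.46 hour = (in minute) 2668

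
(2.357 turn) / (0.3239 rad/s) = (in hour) 0.0127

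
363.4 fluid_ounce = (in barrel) 0.0676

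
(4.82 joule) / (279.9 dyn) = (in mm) 1.722e+06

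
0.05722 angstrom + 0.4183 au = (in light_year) 6.614e-06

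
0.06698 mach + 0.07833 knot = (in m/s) 22.85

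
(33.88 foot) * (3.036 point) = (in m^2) 0.01106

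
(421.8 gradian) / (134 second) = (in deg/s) 2.833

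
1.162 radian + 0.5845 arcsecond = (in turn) 0.1849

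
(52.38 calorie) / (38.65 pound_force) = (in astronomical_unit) 8.521e-12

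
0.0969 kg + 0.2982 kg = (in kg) 0.3951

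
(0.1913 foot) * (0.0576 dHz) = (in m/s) 0.0003359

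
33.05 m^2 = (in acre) 0.008167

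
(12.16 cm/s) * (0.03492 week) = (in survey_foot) 8426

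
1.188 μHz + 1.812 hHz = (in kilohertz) 0.1812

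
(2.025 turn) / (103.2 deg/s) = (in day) 8.176e-05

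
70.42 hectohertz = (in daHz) 704.2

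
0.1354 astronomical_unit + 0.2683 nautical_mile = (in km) 2.026e+07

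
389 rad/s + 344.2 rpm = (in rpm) 4059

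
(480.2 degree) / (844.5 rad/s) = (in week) 1.641e-08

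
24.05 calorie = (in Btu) 0.09537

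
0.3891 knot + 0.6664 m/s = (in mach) 0.002545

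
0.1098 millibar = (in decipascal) 109.8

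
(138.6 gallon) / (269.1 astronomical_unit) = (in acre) 3.22e-18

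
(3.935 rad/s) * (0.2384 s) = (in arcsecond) 1.935e+05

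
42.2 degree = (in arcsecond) 1.519e+05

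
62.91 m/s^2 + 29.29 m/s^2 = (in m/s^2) 92.2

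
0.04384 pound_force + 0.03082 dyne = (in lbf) 0.04384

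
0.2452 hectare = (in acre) 0.6059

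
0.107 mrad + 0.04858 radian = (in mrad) 48.69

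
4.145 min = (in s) 248.7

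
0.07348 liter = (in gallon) 0.01941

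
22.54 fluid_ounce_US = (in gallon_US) 0.1761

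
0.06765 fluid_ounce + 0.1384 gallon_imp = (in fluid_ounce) 21.34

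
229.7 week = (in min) 2.315e+06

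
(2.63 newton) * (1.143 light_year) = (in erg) 2.844e+23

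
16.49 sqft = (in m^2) 1.532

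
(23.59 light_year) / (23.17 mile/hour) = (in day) 2.494e+11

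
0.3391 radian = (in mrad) 339.1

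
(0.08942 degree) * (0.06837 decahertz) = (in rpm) 0.01019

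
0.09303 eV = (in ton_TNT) 3.562e-30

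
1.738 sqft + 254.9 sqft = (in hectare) 0.002384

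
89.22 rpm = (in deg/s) 535.3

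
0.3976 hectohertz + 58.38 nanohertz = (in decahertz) 3.976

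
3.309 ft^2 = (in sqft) 3.309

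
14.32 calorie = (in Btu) 0.05679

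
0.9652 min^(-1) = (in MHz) 1.609e-08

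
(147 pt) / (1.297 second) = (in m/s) 0.03998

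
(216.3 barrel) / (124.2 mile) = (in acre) 4.251e-08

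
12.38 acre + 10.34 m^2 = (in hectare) 5.011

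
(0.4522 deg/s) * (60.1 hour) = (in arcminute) 5.87e+06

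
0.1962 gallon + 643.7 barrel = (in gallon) 2.704e+04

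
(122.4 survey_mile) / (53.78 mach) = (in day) 0.0001245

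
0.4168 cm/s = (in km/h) 0.015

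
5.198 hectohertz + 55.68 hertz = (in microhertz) 5.755e+08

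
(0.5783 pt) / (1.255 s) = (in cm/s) 0.01626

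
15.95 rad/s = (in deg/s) 913.9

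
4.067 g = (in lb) 0.008966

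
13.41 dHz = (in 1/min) 80.46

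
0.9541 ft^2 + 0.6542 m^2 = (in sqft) 7.996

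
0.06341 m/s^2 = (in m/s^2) 0.06341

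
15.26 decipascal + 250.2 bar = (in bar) 250.2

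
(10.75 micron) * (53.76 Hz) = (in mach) 1.697e-06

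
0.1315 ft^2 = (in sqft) 0.1315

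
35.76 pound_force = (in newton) 159.1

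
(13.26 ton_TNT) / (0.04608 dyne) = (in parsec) 3.902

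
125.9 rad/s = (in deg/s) 7214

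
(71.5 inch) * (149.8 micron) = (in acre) 6.723e-08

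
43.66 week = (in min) 4.401e+05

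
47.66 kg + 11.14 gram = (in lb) 105.1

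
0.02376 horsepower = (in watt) 17.72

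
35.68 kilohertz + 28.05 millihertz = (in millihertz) 3.568e+07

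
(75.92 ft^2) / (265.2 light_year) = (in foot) 9.223e-18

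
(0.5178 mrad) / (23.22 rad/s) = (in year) 7.071e-13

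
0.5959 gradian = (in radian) 0.00936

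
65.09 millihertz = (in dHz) 0.6509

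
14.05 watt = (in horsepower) 0.01884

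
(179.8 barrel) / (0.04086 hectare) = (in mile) 4.347e-05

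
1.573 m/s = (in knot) 3.058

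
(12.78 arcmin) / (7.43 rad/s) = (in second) 0.0005003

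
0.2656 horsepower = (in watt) 198.1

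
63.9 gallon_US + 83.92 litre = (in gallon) 86.07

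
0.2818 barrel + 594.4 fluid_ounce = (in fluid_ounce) 2109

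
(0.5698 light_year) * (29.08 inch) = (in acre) 9.839e+11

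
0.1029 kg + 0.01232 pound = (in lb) 0.2392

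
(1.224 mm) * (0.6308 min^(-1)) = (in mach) 3.779e-08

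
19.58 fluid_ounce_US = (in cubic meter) 0.000579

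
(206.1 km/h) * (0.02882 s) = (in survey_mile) 0.001025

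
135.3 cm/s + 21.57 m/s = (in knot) 44.56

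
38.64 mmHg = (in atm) 0.05084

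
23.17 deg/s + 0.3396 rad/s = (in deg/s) 42.63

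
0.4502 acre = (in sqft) 1.961e+04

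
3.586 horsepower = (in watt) 2674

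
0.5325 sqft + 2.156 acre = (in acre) 2.156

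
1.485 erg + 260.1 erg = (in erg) 261.6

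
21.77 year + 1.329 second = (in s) 6.865e+08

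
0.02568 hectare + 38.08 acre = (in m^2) 1.544e+05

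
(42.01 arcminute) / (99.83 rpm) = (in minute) 1.948e-05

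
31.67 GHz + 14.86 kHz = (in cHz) 3.167e+12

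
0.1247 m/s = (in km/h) 0.4489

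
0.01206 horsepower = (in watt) 8.993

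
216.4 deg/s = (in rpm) 36.07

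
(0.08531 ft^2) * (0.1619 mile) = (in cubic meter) 2.065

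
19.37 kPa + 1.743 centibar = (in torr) 158.4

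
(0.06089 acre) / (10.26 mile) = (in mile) 9.273e-06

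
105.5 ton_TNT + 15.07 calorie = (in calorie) 1.055e+11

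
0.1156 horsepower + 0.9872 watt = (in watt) 87.19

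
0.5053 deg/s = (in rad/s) 0.008819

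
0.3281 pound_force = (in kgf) 0.1488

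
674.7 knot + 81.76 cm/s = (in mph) 778.3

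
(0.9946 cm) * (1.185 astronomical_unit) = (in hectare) 1.763e+05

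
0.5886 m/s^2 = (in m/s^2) 0.5886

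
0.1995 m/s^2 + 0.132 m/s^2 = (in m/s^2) 0.3315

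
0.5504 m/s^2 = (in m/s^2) 0.5504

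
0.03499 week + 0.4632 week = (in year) 0.009554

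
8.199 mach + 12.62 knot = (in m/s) 2798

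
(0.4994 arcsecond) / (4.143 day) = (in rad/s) 6.764e-12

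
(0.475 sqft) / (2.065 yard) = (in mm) 23.37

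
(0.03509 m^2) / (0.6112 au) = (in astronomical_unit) 2.565e-24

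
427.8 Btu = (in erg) 4.514e+12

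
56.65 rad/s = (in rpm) 541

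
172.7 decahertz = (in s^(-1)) 1727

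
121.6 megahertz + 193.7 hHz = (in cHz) 1.216e+10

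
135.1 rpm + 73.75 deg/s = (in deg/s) 884.4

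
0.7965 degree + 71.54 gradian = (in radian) 1.138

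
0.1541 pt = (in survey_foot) 0.0001784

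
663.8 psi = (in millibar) 4.577e+04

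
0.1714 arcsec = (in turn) 1.323e-07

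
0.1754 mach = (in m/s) 59.72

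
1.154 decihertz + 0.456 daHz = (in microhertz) 4.675e+06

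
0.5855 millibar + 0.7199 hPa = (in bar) 0.001305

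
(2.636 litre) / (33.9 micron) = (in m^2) 77.76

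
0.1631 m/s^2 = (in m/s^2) 0.1631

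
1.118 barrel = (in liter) 177.7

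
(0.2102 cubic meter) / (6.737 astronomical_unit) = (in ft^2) 2.245e-12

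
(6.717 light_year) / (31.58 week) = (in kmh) 1.198e+10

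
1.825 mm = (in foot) 0.005988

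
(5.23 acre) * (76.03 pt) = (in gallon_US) 1.5e+05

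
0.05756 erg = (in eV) 3.593e+10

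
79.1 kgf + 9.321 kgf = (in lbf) 194.9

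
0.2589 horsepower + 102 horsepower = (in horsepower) 102.3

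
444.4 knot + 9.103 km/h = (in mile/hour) 517.1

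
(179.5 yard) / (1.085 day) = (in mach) 5.142e-06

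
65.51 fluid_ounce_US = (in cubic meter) 0.001937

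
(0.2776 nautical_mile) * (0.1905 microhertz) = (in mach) 2.876e-07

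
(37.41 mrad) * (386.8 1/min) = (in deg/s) 13.82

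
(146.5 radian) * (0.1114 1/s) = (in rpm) 155.8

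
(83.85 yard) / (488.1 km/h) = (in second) 0.5655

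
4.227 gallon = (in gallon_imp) 3.52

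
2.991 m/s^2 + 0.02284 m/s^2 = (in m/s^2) 3.014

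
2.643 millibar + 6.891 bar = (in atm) 6.803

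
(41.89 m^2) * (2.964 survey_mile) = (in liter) 1.998e+08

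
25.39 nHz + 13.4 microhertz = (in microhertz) 13.43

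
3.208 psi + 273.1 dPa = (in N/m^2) 2.215e+04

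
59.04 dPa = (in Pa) 5.904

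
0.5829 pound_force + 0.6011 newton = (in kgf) 0.3257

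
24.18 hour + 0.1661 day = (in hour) 28.17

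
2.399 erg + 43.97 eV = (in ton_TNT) 5.734e-17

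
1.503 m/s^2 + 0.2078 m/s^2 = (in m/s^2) 1.711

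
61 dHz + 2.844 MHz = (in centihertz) 2.844e+08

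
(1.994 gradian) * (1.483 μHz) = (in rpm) 4.436e-07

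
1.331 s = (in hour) 0.0003697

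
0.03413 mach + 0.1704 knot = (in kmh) 42.15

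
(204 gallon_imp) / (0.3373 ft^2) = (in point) 8.389e+04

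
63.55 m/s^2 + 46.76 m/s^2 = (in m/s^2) 110.3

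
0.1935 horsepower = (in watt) 144.3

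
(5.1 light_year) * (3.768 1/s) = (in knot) 3.534e+17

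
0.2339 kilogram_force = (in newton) 2.294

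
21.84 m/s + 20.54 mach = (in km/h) 2.526e+04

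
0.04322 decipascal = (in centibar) 4.322e-06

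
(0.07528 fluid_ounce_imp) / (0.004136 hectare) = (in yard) 5.656e-08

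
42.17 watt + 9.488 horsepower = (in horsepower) 9.545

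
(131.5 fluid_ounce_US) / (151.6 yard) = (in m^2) 2.805e-05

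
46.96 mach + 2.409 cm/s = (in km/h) 5.756e+04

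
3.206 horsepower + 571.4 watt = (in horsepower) 3.972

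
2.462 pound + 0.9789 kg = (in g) 2096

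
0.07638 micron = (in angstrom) 763.8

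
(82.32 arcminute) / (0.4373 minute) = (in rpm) 0.008715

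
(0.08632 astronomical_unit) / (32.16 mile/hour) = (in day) 1.04e+04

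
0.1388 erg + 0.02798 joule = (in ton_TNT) 6.687e-12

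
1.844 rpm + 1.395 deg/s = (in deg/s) 12.46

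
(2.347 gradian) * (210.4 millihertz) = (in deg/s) 0.4444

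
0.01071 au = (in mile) 9.956e+05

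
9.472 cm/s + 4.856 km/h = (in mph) 3.229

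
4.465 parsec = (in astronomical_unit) 9.21e+05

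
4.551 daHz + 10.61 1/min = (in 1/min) 2741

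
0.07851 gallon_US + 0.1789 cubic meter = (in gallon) 47.34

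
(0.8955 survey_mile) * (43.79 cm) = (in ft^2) 6793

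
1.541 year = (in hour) 1.35e+04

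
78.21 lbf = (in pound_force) 78.21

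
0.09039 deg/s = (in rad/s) 0.001578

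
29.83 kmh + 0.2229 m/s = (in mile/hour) 19.03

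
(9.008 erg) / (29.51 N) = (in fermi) 3.053e+07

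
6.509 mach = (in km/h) 7979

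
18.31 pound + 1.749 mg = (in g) 8305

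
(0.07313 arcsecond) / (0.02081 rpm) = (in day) 1.883e-09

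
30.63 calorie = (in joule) 128.2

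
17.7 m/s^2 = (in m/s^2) 17.7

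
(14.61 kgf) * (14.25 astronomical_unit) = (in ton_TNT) 7.3e+04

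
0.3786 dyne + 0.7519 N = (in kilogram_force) 0.07667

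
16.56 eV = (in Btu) 2.515e-21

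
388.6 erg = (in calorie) 9.288e-06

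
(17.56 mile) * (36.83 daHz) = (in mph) 2.328e+07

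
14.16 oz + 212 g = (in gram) 613.4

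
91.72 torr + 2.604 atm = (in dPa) 2.761e+06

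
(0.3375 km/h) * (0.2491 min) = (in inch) 55.16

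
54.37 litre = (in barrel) 0.342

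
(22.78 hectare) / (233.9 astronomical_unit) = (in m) 6.51e-09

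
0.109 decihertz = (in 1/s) 0.0109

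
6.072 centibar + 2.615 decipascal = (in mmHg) 45.55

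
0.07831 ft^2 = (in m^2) 0.007275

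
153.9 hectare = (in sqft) 1.657e+07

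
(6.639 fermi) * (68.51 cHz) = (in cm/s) 4.548e-13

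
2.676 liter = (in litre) 2.676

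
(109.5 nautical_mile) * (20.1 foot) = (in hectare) 124.2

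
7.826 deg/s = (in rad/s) 0.1366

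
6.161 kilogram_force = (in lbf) 13.58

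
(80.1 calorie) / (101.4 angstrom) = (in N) 3.305e+10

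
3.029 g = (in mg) 3029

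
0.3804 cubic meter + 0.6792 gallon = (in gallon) 101.2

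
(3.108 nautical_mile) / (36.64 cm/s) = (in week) 0.02597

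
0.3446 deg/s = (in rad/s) 0.006014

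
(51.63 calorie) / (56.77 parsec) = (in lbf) 2.772e-17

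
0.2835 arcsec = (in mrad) 0.001374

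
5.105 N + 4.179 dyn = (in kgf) 0.5206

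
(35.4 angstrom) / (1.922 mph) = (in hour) 1.144e-12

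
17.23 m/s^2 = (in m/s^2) 17.23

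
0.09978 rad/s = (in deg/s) 5.717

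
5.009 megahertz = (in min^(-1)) 3.005e+08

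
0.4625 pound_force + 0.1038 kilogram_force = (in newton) 3.075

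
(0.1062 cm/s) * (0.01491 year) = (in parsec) 1.618e-14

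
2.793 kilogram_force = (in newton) 27.39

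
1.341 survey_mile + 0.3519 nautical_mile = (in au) 1.878e-08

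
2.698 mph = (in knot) 2.344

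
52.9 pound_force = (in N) 235.3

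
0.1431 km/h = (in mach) 0.0001167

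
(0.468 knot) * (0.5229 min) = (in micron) 7.554e+06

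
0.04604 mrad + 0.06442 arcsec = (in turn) 7.377e-06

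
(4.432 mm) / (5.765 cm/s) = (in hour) 2.135e-05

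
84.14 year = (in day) 3.071e+04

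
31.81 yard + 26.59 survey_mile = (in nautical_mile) 23.12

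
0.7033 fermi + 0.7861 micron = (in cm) 7.861e-05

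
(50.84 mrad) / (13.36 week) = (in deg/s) 3.605e-07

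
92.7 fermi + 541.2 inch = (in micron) 1.375e+07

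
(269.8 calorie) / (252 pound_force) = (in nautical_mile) 0.0005438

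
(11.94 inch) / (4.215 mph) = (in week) 2.661e-07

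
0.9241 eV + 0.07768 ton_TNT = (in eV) 2.029e+27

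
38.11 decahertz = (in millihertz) 3.811e+05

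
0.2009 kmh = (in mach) 0.0001639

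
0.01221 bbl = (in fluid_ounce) 65.64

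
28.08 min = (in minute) 28.08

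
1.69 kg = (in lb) 3.726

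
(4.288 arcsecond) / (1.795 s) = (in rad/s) 1.158e-05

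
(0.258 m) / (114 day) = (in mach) 7.693e-11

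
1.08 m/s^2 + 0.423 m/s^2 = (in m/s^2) 1.503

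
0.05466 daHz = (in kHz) 0.0005466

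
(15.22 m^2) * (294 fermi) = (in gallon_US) 1.182e-09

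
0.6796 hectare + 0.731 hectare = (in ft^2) 1.518e+05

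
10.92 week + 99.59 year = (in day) 3.643e+04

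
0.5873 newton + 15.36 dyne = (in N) 0.5875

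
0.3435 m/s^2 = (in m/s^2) 0.3435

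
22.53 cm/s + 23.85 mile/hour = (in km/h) 39.19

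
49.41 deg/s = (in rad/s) 0.8624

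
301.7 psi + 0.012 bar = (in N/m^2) 2.081e+06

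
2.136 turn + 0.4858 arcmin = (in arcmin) 4.614e+04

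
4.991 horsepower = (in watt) 3722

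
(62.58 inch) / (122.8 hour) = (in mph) 8.043e-06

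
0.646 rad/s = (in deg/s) 37.01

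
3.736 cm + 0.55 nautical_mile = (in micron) 1.019e+09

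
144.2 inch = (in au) 2.448e-11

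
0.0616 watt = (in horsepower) 8.261e-05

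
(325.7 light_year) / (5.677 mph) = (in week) 2.008e+12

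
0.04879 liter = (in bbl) 0.0003069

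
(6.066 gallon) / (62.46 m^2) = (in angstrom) 3.676e+06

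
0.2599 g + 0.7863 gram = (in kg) 0.001046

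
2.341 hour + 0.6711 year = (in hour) 5881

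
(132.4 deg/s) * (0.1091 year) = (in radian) 7.951e+06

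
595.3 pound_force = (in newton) 2648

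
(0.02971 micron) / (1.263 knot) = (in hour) 1.27e-11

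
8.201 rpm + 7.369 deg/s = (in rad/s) 0.9874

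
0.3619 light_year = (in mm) 3.424e+18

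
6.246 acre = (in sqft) 2.721e+05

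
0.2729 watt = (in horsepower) 0.000366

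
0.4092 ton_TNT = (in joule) 1.712e+09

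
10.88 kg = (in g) 1.088e+04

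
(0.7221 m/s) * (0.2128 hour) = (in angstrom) 5.532e+12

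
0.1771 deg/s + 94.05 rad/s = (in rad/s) 94.05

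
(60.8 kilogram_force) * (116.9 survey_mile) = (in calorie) 2.681e+07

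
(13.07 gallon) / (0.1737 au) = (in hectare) 1.904e-16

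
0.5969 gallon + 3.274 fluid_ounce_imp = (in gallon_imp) 0.5175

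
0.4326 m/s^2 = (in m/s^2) 0.4326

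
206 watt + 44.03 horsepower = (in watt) 3.304e+04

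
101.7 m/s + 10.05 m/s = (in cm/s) 1.118e+04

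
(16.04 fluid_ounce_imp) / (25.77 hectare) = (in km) 1.769e-12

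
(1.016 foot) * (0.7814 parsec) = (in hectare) 7.467e+11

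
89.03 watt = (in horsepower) 0.1194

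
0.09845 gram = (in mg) 98.45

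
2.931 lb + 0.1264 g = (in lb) 2.931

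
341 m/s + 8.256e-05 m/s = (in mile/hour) 762.8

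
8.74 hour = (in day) 0.3642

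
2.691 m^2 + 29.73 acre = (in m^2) 1.203e+05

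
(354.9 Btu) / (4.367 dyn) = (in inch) 3.376e+11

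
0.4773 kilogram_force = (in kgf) 0.4773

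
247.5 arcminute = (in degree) 4.125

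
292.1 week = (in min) 2.944e+06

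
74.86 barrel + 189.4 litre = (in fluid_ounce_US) 4.089e+05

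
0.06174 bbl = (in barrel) 0.06174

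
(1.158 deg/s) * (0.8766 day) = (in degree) 8.77e+04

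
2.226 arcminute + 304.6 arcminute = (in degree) 5.114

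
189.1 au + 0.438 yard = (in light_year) 0.00299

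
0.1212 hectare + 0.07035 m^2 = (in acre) 0.2995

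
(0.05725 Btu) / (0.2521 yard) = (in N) 262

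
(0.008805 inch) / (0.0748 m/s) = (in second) 0.00299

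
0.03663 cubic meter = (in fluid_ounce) 1239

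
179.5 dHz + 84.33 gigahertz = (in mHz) 8.433e+13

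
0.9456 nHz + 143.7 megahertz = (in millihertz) 1.437e+11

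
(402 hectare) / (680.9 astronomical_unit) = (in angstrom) 394.7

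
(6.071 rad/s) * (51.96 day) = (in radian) 2.725e+07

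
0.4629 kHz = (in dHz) 4629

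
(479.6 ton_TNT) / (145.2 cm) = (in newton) 1.382e+12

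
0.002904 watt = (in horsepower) 3.894e-06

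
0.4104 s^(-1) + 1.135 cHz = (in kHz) 0.0004218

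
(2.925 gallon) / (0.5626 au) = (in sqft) 1.416e-12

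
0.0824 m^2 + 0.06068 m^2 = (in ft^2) 1.54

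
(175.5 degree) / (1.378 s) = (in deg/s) 127.4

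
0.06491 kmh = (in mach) 5.295e-05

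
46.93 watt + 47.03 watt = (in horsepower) 0.126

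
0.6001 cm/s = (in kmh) 0.0216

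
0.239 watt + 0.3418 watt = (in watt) 0.5808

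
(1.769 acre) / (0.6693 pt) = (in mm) 3.032e+10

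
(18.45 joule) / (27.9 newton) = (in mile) 0.0004109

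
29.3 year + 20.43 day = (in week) 1531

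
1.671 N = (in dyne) 1.671e+05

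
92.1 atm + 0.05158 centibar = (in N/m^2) 9.332e+06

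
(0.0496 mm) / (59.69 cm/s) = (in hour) 2.308e-08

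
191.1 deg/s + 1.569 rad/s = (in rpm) 46.83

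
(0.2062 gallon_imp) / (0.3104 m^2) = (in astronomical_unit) 2.019e-14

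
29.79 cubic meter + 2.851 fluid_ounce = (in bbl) 187.4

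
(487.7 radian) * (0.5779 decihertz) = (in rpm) 269.1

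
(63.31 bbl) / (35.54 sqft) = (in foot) 10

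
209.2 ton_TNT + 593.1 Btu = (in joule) 8.753e+11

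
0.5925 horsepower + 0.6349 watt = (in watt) 442.5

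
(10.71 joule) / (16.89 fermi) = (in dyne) 6.341e+19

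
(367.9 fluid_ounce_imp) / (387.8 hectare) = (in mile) 1.675e-12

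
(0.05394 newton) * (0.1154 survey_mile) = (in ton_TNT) 2.394e-09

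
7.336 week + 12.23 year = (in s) 3.901e+08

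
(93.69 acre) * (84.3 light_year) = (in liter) 3.024e+26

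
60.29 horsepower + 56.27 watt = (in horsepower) 60.37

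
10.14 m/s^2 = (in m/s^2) 10.14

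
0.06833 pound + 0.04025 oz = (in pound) 0.07085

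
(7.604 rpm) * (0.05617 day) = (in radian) 3864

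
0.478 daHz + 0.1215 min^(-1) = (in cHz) 478.2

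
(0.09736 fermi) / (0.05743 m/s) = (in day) 1.962e-20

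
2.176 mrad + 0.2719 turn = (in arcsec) 3.528e+05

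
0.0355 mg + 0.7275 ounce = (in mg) 2.062e+04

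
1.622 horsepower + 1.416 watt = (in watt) 1211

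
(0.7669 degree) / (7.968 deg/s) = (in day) 1.114e-06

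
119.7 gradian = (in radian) 1.88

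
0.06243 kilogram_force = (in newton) 0.6122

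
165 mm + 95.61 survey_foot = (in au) 1.959e-10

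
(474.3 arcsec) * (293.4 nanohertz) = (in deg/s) 3.866e-08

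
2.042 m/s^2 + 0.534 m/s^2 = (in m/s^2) 2.576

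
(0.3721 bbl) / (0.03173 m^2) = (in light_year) 1.971e-16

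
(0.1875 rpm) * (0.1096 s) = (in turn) 0.0003425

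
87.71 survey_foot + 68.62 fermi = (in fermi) 2.673e+16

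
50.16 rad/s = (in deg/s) 2874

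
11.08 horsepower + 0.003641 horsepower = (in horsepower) 11.08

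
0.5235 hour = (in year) 5.976e-05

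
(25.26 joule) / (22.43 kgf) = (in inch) 4.521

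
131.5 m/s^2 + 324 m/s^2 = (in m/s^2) 455.5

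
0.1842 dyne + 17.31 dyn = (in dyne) 17.49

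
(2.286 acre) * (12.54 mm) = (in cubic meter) 116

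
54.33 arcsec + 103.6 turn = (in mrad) 6.509e+05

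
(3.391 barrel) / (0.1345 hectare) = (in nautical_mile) 2.164e-07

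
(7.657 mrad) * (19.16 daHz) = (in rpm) 14.01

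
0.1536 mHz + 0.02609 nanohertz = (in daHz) 1.536e-05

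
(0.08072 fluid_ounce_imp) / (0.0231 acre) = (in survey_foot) 8.049e-08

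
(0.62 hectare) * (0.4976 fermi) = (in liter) 3.085e-09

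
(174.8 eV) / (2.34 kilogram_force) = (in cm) 1.22e-16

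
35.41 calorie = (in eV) 9.247e+20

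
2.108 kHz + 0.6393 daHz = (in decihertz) 2.114e+04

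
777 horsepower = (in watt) 5.794e+05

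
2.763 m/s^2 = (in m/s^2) 2.763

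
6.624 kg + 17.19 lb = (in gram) 1.442e+04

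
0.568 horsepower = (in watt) 423.6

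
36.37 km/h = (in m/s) 10.1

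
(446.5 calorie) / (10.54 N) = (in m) 177.2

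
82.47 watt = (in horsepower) 0.1106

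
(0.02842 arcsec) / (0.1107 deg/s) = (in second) 7.131e-05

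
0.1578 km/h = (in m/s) 0.04383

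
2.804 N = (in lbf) 0.6304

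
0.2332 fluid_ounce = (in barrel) 4.338e-05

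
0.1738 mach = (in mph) 132.4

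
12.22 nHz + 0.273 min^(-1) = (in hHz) 4.55e-05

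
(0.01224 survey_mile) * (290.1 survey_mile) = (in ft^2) 9.899e+07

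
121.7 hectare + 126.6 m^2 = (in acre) 300.8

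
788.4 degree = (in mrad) 1.376e+04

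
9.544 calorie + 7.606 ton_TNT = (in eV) 1.986e+29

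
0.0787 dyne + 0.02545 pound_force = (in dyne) 1.132e+04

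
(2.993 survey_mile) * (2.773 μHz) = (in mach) 3.923e-05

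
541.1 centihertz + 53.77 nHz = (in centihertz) 541.1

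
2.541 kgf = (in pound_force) 5.602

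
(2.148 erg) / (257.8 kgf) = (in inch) 3.345e-09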